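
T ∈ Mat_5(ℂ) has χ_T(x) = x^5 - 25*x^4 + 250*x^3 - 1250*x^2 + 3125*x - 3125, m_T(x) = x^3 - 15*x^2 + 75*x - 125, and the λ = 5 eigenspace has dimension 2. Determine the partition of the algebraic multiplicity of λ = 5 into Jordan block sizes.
Block sizes for λ = 5: [3, 2]

Step 1 — from the characteristic polynomial, algebraic multiplicity of λ = 5 is 5. From dim ker(T − (5)·I) = 2, there are exactly 2 Jordan blocks for λ = 5.
Step 2 — from the minimal polynomial, the factor (x − 5)^3 tells us the largest block for λ = 5 has size 3.
Step 3 — with total size 5, 2 blocks, and largest block 3, the block sizes (in nonincreasing order) are [3, 2].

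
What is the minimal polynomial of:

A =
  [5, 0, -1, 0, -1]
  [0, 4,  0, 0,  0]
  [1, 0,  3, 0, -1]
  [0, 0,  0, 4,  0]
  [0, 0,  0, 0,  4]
x^2 - 8*x + 16

The characteristic polynomial is χ_A(x) = (x - 4)^5, so the eigenvalues are known. The minimal polynomial is
  m_A(x) = Π_λ (x − λ)^{k_λ}
where k_λ is the size of the *largest* Jordan block for λ (equivalently, the smallest k with (A − λI)^k v = 0 for every generalised eigenvector v of λ).

  λ = 4: largest Jordan block has size 2, contributing (x − 4)^2

So m_A(x) = (x - 4)^2 = x^2 - 8*x + 16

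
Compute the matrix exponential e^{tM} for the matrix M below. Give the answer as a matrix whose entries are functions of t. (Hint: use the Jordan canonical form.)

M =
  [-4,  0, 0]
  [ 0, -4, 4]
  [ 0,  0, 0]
e^{tM} =
  [exp(-4*t), 0, 0]
  [0, exp(-4*t), 1 - exp(-4*t)]
  [0, 0, 1]

Strategy: write M = P · J · P⁻¹ where J is a Jordan canonical form, so e^{tM} = P · e^{tJ} · P⁻¹, and e^{tJ} can be computed block-by-block.

M has Jordan form
J =
  [-4,  0, 0]
  [ 0, -4, 0]
  [ 0,  0, 0]
(up to reordering of blocks).

Per-block formulas:
  For a 1×1 block at λ = -4: exp(t · [-4]) = [e^(-4t)].
  For a 1×1 block at λ = 0: exp(t · [0]) = [e^(0t)].

After assembling e^{tJ} and conjugating by P, we get:

e^{tM} =
  [exp(-4*t), 0, 0]
  [0, exp(-4*t), 1 - exp(-4*t)]
  [0, 0, 1]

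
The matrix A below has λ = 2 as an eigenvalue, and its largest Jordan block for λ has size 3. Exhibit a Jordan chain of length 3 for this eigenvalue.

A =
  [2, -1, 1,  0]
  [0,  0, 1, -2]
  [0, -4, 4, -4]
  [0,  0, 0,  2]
A Jordan chain for λ = 2 of length 3:
v_1 = (-2, 0, 0, 0)ᵀ
v_2 = (-1, -2, -4, 0)ᵀ
v_3 = (0, 1, 0, 0)ᵀ

Let N = A − (2)·I. We want v_3 with N^3 v_3 = 0 but N^2 v_3 ≠ 0; then v_{j-1} := N · v_j for j = 3, …, 2.

Pick v_3 = (0, 1, 0, 0)ᵀ.
Then v_2 = N · v_3 = (-1, -2, -4, 0)ᵀ.
Then v_1 = N · v_2 = (-2, 0, 0, 0)ᵀ.

Sanity check: (A − (2)·I) v_1 = (0, 0, 0, 0)ᵀ = 0. ✓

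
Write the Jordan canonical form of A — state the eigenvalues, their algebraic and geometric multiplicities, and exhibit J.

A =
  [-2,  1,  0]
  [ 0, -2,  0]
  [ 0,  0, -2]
J_2(-2) ⊕ J_1(-2)

The characteristic polynomial is
  det(x·I − A) = x^3 + 6*x^2 + 12*x + 8 = (x + 2)^3

Eigenvalues and multiplicities (the geometric multiplicity of λ is n − rank(A − λI), which equals the number of Jordan blocks for λ):
  λ = -2: algebraic multiplicity = 3, geometric multiplicity = 2

Determining the block sizes for each eigenvalue:
  λ = -2: 2 blocks summing to 3 forces exactly one block of size 2 and the rest size 1 → block sizes [2, 1]

Assembling the blocks gives a Jordan form
J =
  [-2,  1,  0]
  [ 0, -2,  0]
  [ 0,  0, -2]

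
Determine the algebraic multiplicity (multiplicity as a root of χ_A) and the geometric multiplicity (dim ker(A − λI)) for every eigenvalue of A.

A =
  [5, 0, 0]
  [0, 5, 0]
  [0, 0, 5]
λ = 5: alg = 3, geom = 3

Step 1 — factor the characteristic polynomial to read off the algebraic multiplicities:
  χ_A(x) = (x - 5)^3

Step 2 — compute geometric multiplicities via the rank-nullity identity g(λ) = n − rank(A − λI):
  rank(A − (5)·I) = 0, so dim ker(A − (5)·I) = n − 0 = 3

Summary:
  λ = 5: algebraic multiplicity = 3, geometric multiplicity = 3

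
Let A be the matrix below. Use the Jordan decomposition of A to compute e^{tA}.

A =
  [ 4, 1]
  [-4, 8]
e^{tA} =
  [-2*t*exp(6*t) + exp(6*t), t*exp(6*t)]
  [-4*t*exp(6*t), 2*t*exp(6*t) + exp(6*t)]

Strategy: write A = P · J · P⁻¹ where J is a Jordan canonical form, so e^{tA} = P · e^{tJ} · P⁻¹, and e^{tJ} can be computed block-by-block.

A has Jordan form
J =
  [6, 1]
  [0, 6]
(up to reordering of blocks).

Per-block formulas:
  For a 2×2 Jordan block J_2(6): exp(t · J_2(6)) = e^(6t)·(I + t·N), where N is the 2×2 nilpotent shift.

After assembling e^{tJ} and conjugating by P, we get:

e^{tA} =
  [-2*t*exp(6*t) + exp(6*t), t*exp(6*t)]
  [-4*t*exp(6*t), 2*t*exp(6*t) + exp(6*t)]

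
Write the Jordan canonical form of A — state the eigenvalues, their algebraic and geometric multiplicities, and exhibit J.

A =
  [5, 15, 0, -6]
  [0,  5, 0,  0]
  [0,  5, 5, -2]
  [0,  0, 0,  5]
J_2(5) ⊕ J_1(5) ⊕ J_1(5)

The characteristic polynomial is
  det(x·I − A) = x^4 - 20*x^3 + 150*x^2 - 500*x + 625 = (x - 5)^4

Eigenvalues and multiplicities (the geometric multiplicity of λ is n − rank(A − λI), which equals the number of Jordan blocks for λ):
  λ = 5: algebraic multiplicity = 4, geometric multiplicity = 3

Determining the block sizes for each eigenvalue:
  λ = 5: 3 blocks summing to 4 forces exactly one block of size 2 and the rest size 1 → block sizes [2, 1, 1]

Assembling the blocks gives a Jordan form
J =
  [5, 1, 0, 0]
  [0, 5, 0, 0]
  [0, 0, 5, 0]
  [0, 0, 0, 5]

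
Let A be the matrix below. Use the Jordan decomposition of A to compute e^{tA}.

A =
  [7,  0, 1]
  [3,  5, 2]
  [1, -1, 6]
e^{tA} =
  [t^2*exp(6*t) + t*exp(6*t) + exp(6*t), -t^2*exp(6*t)/2, t^2*exp(6*t)/2 + t*exp(6*t)]
  [t^2*exp(6*t) + 3*t*exp(6*t), -t^2*exp(6*t)/2 - t*exp(6*t) + exp(6*t), t^2*exp(6*t)/2 + 2*t*exp(6*t)]
  [-t^2*exp(6*t) + t*exp(6*t), t^2*exp(6*t)/2 - t*exp(6*t), -t^2*exp(6*t)/2 + exp(6*t)]

Strategy: write A = P · J · P⁻¹ where J is a Jordan canonical form, so e^{tA} = P · e^{tJ} · P⁻¹, and e^{tJ} can be computed block-by-block.

A has Jordan form
J =
  [6, 1, 0]
  [0, 6, 1]
  [0, 0, 6]
(up to reordering of blocks).

Per-block formulas:
  For a 3×3 Jordan block J_3(6): exp(t · J_3(6)) = e^(6t)·(I + t·N + (t^2/2)·N^2), where N is the 3×3 nilpotent shift.

After assembling e^{tJ} and conjugating by P, we get:

e^{tA} =
  [t^2*exp(6*t) + t*exp(6*t) + exp(6*t), -t^2*exp(6*t)/2, t^2*exp(6*t)/2 + t*exp(6*t)]
  [t^2*exp(6*t) + 3*t*exp(6*t), -t^2*exp(6*t)/2 - t*exp(6*t) + exp(6*t), t^2*exp(6*t)/2 + 2*t*exp(6*t)]
  [-t^2*exp(6*t) + t*exp(6*t), t^2*exp(6*t)/2 - t*exp(6*t), -t^2*exp(6*t)/2 + exp(6*t)]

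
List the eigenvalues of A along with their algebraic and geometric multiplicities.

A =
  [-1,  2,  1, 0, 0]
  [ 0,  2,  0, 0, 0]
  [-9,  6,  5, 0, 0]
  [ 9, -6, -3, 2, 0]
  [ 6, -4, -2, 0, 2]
λ = 2: alg = 5, geom = 4

Step 1 — factor the characteristic polynomial to read off the algebraic multiplicities:
  χ_A(x) = (x - 2)^5

Step 2 — compute geometric multiplicities via the rank-nullity identity g(λ) = n − rank(A − λI):
  rank(A − (2)·I) = 1, so dim ker(A − (2)·I) = n − 1 = 4

Summary:
  λ = 2: algebraic multiplicity = 5, geometric multiplicity = 4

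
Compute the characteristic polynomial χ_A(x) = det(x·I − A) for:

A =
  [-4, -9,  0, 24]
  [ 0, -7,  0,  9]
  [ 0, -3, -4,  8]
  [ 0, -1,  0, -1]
x^4 + 16*x^3 + 96*x^2 + 256*x + 256

Expanding det(x·I − A) (e.g. by cofactor expansion or by noting that A is similar to its Jordan form J, which has the same characteristic polynomial as A) gives
  χ_A(x) = x^4 + 16*x^3 + 96*x^2 + 256*x + 256
which factors as (x + 4)^4. The eigenvalues (with algebraic multiplicities) are λ = -4 with multiplicity 4.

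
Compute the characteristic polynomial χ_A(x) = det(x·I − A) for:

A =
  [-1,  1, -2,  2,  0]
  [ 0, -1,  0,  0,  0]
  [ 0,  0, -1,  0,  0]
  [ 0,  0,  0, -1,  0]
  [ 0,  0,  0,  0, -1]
x^5 + 5*x^4 + 10*x^3 + 10*x^2 + 5*x + 1

Expanding det(x·I − A) (e.g. by cofactor expansion or by noting that A is similar to its Jordan form J, which has the same characteristic polynomial as A) gives
  χ_A(x) = x^5 + 5*x^4 + 10*x^3 + 10*x^2 + 5*x + 1
which factors as (x + 1)^5. The eigenvalues (with algebraic multiplicities) are λ = -1 with multiplicity 5.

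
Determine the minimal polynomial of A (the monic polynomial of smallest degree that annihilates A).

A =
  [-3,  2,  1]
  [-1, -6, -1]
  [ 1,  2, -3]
x^2 + 8*x + 16

The characteristic polynomial is χ_A(x) = (x + 4)^3, so the eigenvalues are known. The minimal polynomial is
  m_A(x) = Π_λ (x − λ)^{k_λ}
where k_λ is the size of the *largest* Jordan block for λ (equivalently, the smallest k with (A − λI)^k v = 0 for every generalised eigenvector v of λ).

  λ = -4: largest Jordan block has size 2, contributing (x + 4)^2

So m_A(x) = (x + 4)^2 = x^2 + 8*x + 16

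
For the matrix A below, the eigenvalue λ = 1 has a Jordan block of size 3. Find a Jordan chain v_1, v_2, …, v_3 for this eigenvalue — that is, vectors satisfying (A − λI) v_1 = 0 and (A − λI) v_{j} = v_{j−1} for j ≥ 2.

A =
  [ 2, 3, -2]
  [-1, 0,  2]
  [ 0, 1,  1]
A Jordan chain for λ = 1 of length 3:
v_1 = (-2, 0, -1)ᵀ
v_2 = (1, -1, 0)ᵀ
v_3 = (1, 0, 0)ᵀ

Let N = A − (1)·I. We want v_3 with N^3 v_3 = 0 but N^2 v_3 ≠ 0; then v_{j-1} := N · v_j for j = 3, …, 2.

Pick v_3 = (1, 0, 0)ᵀ.
Then v_2 = N · v_3 = (1, -1, 0)ᵀ.
Then v_1 = N · v_2 = (-2, 0, -1)ᵀ.

Sanity check: (A − (1)·I) v_1 = (0, 0, 0)ᵀ = 0. ✓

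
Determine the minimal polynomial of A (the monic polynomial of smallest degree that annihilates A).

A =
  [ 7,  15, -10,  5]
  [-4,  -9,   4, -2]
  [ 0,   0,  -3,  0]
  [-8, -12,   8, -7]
x^2 + 6*x + 9

The characteristic polynomial is χ_A(x) = (x + 3)^4, so the eigenvalues are known. The minimal polynomial is
  m_A(x) = Π_λ (x − λ)^{k_λ}
where k_λ is the size of the *largest* Jordan block for λ (equivalently, the smallest k with (A − λI)^k v = 0 for every generalised eigenvector v of λ).

  λ = -3: largest Jordan block has size 2, contributing (x + 3)^2

So m_A(x) = (x + 3)^2 = x^2 + 6*x + 9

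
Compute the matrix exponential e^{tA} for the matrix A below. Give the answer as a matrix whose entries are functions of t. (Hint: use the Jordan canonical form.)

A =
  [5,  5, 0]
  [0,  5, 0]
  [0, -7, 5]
e^{tA} =
  [exp(5*t), 5*t*exp(5*t), 0]
  [0, exp(5*t), 0]
  [0, -7*t*exp(5*t), exp(5*t)]

Strategy: write A = P · J · P⁻¹ where J is a Jordan canonical form, so e^{tA} = P · e^{tJ} · P⁻¹, and e^{tJ} can be computed block-by-block.

A has Jordan form
J =
  [5, 1, 0]
  [0, 5, 0]
  [0, 0, 5]
(up to reordering of blocks).

Per-block formulas:
  For a 2×2 Jordan block J_2(5): exp(t · J_2(5)) = e^(5t)·(I + t·N), where N is the 2×2 nilpotent shift.
  For a 1×1 block at λ = 5: exp(t · [5]) = [e^(5t)].

After assembling e^{tJ} and conjugating by P, we get:

e^{tA} =
  [exp(5*t), 5*t*exp(5*t), 0]
  [0, exp(5*t), 0]
  [0, -7*t*exp(5*t), exp(5*t)]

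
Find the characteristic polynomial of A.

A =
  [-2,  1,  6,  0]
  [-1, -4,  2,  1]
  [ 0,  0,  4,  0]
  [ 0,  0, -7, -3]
x^4 + 5*x^3 - 9*x^2 - 81*x - 108

Expanding det(x·I − A) (e.g. by cofactor expansion or by noting that A is similar to its Jordan form J, which has the same characteristic polynomial as A) gives
  χ_A(x) = x^4 + 5*x^3 - 9*x^2 - 81*x - 108
which factors as (x - 4)*(x + 3)^3. The eigenvalues (with algebraic multiplicities) are λ = -3 with multiplicity 3, λ = 4 with multiplicity 1.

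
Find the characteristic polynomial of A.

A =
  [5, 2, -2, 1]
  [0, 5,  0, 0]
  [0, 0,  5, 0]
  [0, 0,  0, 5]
x^4 - 20*x^3 + 150*x^2 - 500*x + 625

Expanding det(x·I − A) (e.g. by cofactor expansion or by noting that A is similar to its Jordan form J, which has the same characteristic polynomial as A) gives
  χ_A(x) = x^4 - 20*x^3 + 150*x^2 - 500*x + 625
which factors as (x - 5)^4. The eigenvalues (with algebraic multiplicities) are λ = 5 with multiplicity 4.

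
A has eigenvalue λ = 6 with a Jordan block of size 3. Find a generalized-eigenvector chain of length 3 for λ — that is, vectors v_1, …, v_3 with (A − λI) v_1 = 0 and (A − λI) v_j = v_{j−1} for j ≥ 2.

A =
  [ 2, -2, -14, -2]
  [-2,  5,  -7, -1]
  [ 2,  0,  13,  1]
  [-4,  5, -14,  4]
A Jordan chain for λ = 6 of length 3:
v_1 = (0, 0, 2, -14)ᵀ
v_2 = (-4, -2, 2, -4)ᵀ
v_3 = (1, 0, 0, 0)ᵀ

Let N = A − (6)·I. We want v_3 with N^3 v_3 = 0 but N^2 v_3 ≠ 0; then v_{j-1} := N · v_j for j = 3, …, 2.

Pick v_3 = (1, 0, 0, 0)ᵀ.
Then v_2 = N · v_3 = (-4, -2, 2, -4)ᵀ.
Then v_1 = N · v_2 = (0, 0, 2, -14)ᵀ.

Sanity check: (A − (6)·I) v_1 = (0, 0, 0, 0)ᵀ = 0. ✓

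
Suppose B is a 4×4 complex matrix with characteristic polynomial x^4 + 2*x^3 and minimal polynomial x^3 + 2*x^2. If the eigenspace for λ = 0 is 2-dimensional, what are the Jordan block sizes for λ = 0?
Block sizes for λ = 0: [2, 1]

Step 1 — from the characteristic polynomial, algebraic multiplicity of λ = 0 is 3. From dim ker(B − (0)·I) = 2, there are exactly 2 Jordan blocks for λ = 0.
Step 2 — from the minimal polynomial, the factor (x − 0)^2 tells us the largest block for λ = 0 has size 2.
Step 3 — with total size 3, 2 blocks, and largest block 2, the block sizes (in nonincreasing order) are [2, 1].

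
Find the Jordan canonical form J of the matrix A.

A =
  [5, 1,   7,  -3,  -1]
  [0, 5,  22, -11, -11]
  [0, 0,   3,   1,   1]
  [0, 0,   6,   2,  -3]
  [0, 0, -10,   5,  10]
J_2(5) ⊕ J_2(5) ⊕ J_1(5)

The characteristic polynomial is
  det(x·I − A) = x^5 - 25*x^4 + 250*x^3 - 1250*x^2 + 3125*x - 3125 = (x - 5)^5

Eigenvalues and multiplicities (the geometric multiplicity of λ is n − rank(A − λI), which equals the number of Jordan blocks for λ):
  λ = 5: algebraic multiplicity = 5, geometric multiplicity = 3

Determining the block sizes for each eigenvalue:
  λ = 5: with am = 5 and gm = 3, the partition is not yet determined (e.g. several partitions of 5 into 3 parts exist). Let N = A − (5)·I. Computing rank(N^1) = 2, rank(N^2) = 0; the number of blocks of size ≥ j is rank(N^{j−1}) − rank(N^j), giving [3, 2]. So we have 2 block(s) of size 2, 1 block(s) of size 1 → block sizes [2, 2, 1]

Assembling the blocks gives a Jordan form
J =
  [5, 1, 0, 0, 0]
  [0, 5, 0, 0, 0]
  [0, 0, 5, 1, 0]
  [0, 0, 0, 5, 0]
  [0, 0, 0, 0, 5]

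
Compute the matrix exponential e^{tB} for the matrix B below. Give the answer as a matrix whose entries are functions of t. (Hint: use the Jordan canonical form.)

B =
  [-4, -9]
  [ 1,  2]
e^{tB} =
  [-3*t*exp(-t) + exp(-t), -9*t*exp(-t)]
  [t*exp(-t), 3*t*exp(-t) + exp(-t)]

Strategy: write B = P · J · P⁻¹ where J is a Jordan canonical form, so e^{tB} = P · e^{tJ} · P⁻¹, and e^{tJ} can be computed block-by-block.

B has Jordan form
J =
  [-1,  1]
  [ 0, -1]
(up to reordering of blocks).

Per-block formulas:
  For a 2×2 Jordan block J_2(-1): exp(t · J_2(-1)) = e^(-1t)·(I + t·N), where N is the 2×2 nilpotent shift.

After assembling e^{tJ} and conjugating by P, we get:

e^{tB} =
  [-3*t*exp(-t) + exp(-t), -9*t*exp(-t)]
  [t*exp(-t), 3*t*exp(-t) + exp(-t)]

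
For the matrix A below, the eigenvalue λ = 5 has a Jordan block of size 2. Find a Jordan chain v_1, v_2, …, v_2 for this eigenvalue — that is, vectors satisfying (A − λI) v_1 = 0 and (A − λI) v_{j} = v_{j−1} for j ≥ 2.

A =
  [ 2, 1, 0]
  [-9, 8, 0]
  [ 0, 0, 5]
A Jordan chain for λ = 5 of length 2:
v_1 = (-3, -9, 0)ᵀ
v_2 = (1, 0, 0)ᵀ

Let N = A − (5)·I. We want v_2 with N^2 v_2 = 0 but N^1 v_2 ≠ 0; then v_{j-1} := N · v_j for j = 2, …, 2.

Pick v_2 = (1, 0, 0)ᵀ.
Then v_1 = N · v_2 = (-3, -9, 0)ᵀ.

Sanity check: (A − (5)·I) v_1 = (0, 0, 0)ᵀ = 0. ✓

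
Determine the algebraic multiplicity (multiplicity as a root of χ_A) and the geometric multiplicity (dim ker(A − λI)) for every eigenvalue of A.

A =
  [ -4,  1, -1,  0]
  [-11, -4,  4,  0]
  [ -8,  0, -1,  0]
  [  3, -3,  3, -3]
λ = -3: alg = 4, geom = 2

Step 1 — factor the characteristic polynomial to read off the algebraic multiplicities:
  χ_A(x) = (x + 3)^4

Step 2 — compute geometric multiplicities via the rank-nullity identity g(λ) = n − rank(A − λI):
  rank(A − (-3)·I) = 2, so dim ker(A − (-3)·I) = n − 2 = 2

Summary:
  λ = -3: algebraic multiplicity = 4, geometric multiplicity = 2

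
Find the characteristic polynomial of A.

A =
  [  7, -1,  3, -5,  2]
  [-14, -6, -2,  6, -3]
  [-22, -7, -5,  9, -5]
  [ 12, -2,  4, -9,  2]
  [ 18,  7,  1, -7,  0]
x^5 + 13*x^4 + 67*x^3 + 171*x^2 + 216*x + 108

Expanding det(x·I − A) (e.g. by cofactor expansion or by noting that A is similar to its Jordan form J, which has the same characteristic polynomial as A) gives
  χ_A(x) = x^5 + 13*x^4 + 67*x^3 + 171*x^2 + 216*x + 108
which factors as (x + 2)^2*(x + 3)^3. The eigenvalues (with algebraic multiplicities) are λ = -3 with multiplicity 3, λ = -2 with multiplicity 2.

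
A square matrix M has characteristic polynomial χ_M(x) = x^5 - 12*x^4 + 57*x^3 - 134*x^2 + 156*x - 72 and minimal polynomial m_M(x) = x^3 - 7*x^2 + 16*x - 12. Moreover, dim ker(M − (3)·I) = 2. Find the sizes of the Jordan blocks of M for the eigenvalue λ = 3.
Block sizes for λ = 3: [1, 1]

Step 1 — from the characteristic polynomial, algebraic multiplicity of λ = 3 is 2. From dim ker(M − (3)·I) = 2, there are exactly 2 Jordan blocks for λ = 3.
Step 2 — from the minimal polynomial, the factor (x − 3) tells us the largest block for λ = 3 has size 1.
Step 3 — with total size 2, 2 blocks, and largest block 1, the block sizes (in nonincreasing order) are [1, 1].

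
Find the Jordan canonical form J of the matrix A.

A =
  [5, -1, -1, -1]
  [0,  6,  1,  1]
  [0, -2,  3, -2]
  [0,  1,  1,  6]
J_2(5) ⊕ J_1(5) ⊕ J_1(5)

The characteristic polynomial is
  det(x·I − A) = x^4 - 20*x^3 + 150*x^2 - 500*x + 625 = (x - 5)^4

Eigenvalues and multiplicities (the geometric multiplicity of λ is n − rank(A − λI), which equals the number of Jordan blocks for λ):
  λ = 5: algebraic multiplicity = 4, geometric multiplicity = 3

Determining the block sizes for each eigenvalue:
  λ = 5: 3 blocks summing to 4 forces exactly one block of size 2 and the rest size 1 → block sizes [2, 1, 1]

Assembling the blocks gives a Jordan form
J =
  [5, 1, 0, 0]
  [0, 5, 0, 0]
  [0, 0, 5, 0]
  [0, 0, 0, 5]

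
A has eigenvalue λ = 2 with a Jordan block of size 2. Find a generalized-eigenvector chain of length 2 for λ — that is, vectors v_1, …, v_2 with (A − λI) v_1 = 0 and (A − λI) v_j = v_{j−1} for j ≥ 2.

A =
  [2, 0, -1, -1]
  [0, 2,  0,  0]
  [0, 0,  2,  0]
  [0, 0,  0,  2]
A Jordan chain for λ = 2 of length 2:
v_1 = (-1, 0, 0, 0)ᵀ
v_2 = (0, 0, 1, 0)ᵀ

Let N = A − (2)·I. We want v_2 with N^2 v_2 = 0 but N^1 v_2 ≠ 0; then v_{j-1} := N · v_j for j = 2, …, 2.

Pick v_2 = (0, 0, 1, 0)ᵀ.
Then v_1 = N · v_2 = (-1, 0, 0, 0)ᵀ.

Sanity check: (A − (2)·I) v_1 = (0, 0, 0, 0)ᵀ = 0. ✓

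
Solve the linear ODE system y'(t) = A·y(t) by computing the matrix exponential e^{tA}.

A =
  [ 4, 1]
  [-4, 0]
e^{tA} =
  [2*t*exp(2*t) + exp(2*t), t*exp(2*t)]
  [-4*t*exp(2*t), -2*t*exp(2*t) + exp(2*t)]

Strategy: write A = P · J · P⁻¹ where J is a Jordan canonical form, so e^{tA} = P · e^{tJ} · P⁻¹, and e^{tJ} can be computed block-by-block.

A has Jordan form
J =
  [2, 1]
  [0, 2]
(up to reordering of blocks).

Per-block formulas:
  For a 2×2 Jordan block J_2(2): exp(t · J_2(2)) = e^(2t)·(I + t·N), where N is the 2×2 nilpotent shift.

After assembling e^{tJ} and conjugating by P, we get:

e^{tA} =
  [2*t*exp(2*t) + exp(2*t), t*exp(2*t)]
  [-4*t*exp(2*t), -2*t*exp(2*t) + exp(2*t)]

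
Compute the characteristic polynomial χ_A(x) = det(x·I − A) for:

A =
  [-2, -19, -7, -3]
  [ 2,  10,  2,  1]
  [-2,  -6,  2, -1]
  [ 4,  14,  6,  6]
x^4 - 16*x^3 + 96*x^2 - 256*x + 256

Expanding det(x·I − A) (e.g. by cofactor expansion or by noting that A is similar to its Jordan form J, which has the same characteristic polynomial as A) gives
  χ_A(x) = x^4 - 16*x^3 + 96*x^2 - 256*x + 256
which factors as (x - 4)^4. The eigenvalues (with algebraic multiplicities) are λ = 4 with multiplicity 4.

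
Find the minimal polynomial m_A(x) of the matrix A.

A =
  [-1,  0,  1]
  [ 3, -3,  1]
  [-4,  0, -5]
x^3 + 9*x^2 + 27*x + 27

The characteristic polynomial is χ_A(x) = (x + 3)^3, so the eigenvalues are known. The minimal polynomial is
  m_A(x) = Π_λ (x − λ)^{k_λ}
where k_λ is the size of the *largest* Jordan block for λ (equivalently, the smallest k with (A − λI)^k v = 0 for every generalised eigenvector v of λ).

  λ = -3: largest Jordan block has size 3, contributing (x + 3)^3

So m_A(x) = (x + 3)^3 = x^3 + 9*x^2 + 27*x + 27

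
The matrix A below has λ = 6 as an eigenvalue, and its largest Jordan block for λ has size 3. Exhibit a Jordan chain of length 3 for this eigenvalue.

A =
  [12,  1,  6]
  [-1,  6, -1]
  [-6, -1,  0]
A Jordan chain for λ = 6 of length 3:
v_1 = (-1, 0, 1)ᵀ
v_2 = (6, -1, -6)ᵀ
v_3 = (1, 0, 0)ᵀ

Let N = A − (6)·I. We want v_3 with N^3 v_3 = 0 but N^2 v_3 ≠ 0; then v_{j-1} := N · v_j for j = 3, …, 2.

Pick v_3 = (1, 0, 0)ᵀ.
Then v_2 = N · v_3 = (6, -1, -6)ᵀ.
Then v_1 = N · v_2 = (-1, 0, 1)ᵀ.

Sanity check: (A − (6)·I) v_1 = (0, 0, 0)ᵀ = 0. ✓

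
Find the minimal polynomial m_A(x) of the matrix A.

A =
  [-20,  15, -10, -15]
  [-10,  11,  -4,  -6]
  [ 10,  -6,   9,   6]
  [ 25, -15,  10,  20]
x^2 - 10*x + 25

The characteristic polynomial is χ_A(x) = (x - 5)^4, so the eigenvalues are known. The minimal polynomial is
  m_A(x) = Π_λ (x − λ)^{k_λ}
where k_λ is the size of the *largest* Jordan block for λ (equivalently, the smallest k with (A − λI)^k v = 0 for every generalised eigenvector v of λ).

  λ = 5: largest Jordan block has size 2, contributing (x − 5)^2

So m_A(x) = (x - 5)^2 = x^2 - 10*x + 25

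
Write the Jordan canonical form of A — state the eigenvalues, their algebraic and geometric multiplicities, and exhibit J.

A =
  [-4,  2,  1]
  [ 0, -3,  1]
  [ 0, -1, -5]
J_3(-4)

The characteristic polynomial is
  det(x·I − A) = x^3 + 12*x^2 + 48*x + 64 = (x + 4)^3

Eigenvalues and multiplicities (the geometric multiplicity of λ is n − rank(A − λI), which equals the number of Jordan blocks for λ):
  λ = -4: algebraic multiplicity = 3, geometric multiplicity = 1

Determining the block sizes for each eigenvalue:
  λ = -4: one block (gm = 1), so the single block has size am = 3 → block sizes [3]

Assembling the blocks gives a Jordan form
J =
  [-4,  1,  0]
  [ 0, -4,  1]
  [ 0,  0, -4]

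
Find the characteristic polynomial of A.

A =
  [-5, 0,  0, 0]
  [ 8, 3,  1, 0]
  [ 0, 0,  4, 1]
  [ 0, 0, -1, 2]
x^4 - 4*x^3 - 18*x^2 + 108*x - 135

Expanding det(x·I − A) (e.g. by cofactor expansion or by noting that A is similar to its Jordan form J, which has the same characteristic polynomial as A) gives
  χ_A(x) = x^4 - 4*x^3 - 18*x^2 + 108*x - 135
which factors as (x - 3)^3*(x + 5). The eigenvalues (with algebraic multiplicities) are λ = -5 with multiplicity 1, λ = 3 with multiplicity 3.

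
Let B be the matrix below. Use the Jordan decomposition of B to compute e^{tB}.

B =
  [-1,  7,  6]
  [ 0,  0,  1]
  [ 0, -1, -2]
e^{tB} =
  [exp(-t), t^2*exp(-t)/2 + 7*t*exp(-t), t^2*exp(-t)/2 + 6*t*exp(-t)]
  [0, t*exp(-t) + exp(-t), t*exp(-t)]
  [0, -t*exp(-t), -t*exp(-t) + exp(-t)]

Strategy: write B = P · J · P⁻¹ where J is a Jordan canonical form, so e^{tB} = P · e^{tJ} · P⁻¹, and e^{tJ} can be computed block-by-block.

B has Jordan form
J =
  [-1,  1,  0]
  [ 0, -1,  1]
  [ 0,  0, -1]
(up to reordering of blocks).

Per-block formulas:
  For a 3×3 Jordan block J_3(-1): exp(t · J_3(-1)) = e^(-1t)·(I + t·N + (t^2/2)·N^2), where N is the 3×3 nilpotent shift.

After assembling e^{tJ} and conjugating by P, we get:

e^{tB} =
  [exp(-t), t^2*exp(-t)/2 + 7*t*exp(-t), t^2*exp(-t)/2 + 6*t*exp(-t)]
  [0, t*exp(-t) + exp(-t), t*exp(-t)]
  [0, -t*exp(-t), -t*exp(-t) + exp(-t)]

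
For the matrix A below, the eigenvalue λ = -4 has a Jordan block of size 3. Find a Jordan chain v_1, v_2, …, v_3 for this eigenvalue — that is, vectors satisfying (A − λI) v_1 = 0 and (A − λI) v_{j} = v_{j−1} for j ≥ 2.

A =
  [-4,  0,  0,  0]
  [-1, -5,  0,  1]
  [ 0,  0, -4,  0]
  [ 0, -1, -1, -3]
A Jordan chain for λ = -4 of length 3:
v_1 = (0, 1, 0, 1)ᵀ
v_2 = (0, -1, 0, 0)ᵀ
v_3 = (1, 0, 0, 0)ᵀ

Let N = A − (-4)·I. We want v_3 with N^3 v_3 = 0 but N^2 v_3 ≠ 0; then v_{j-1} := N · v_j for j = 3, …, 2.

Pick v_3 = (1, 0, 0, 0)ᵀ.
Then v_2 = N · v_3 = (0, -1, 0, 0)ᵀ.
Then v_1 = N · v_2 = (0, 1, 0, 1)ᵀ.

Sanity check: (A − (-4)·I) v_1 = (0, 0, 0, 0)ᵀ = 0. ✓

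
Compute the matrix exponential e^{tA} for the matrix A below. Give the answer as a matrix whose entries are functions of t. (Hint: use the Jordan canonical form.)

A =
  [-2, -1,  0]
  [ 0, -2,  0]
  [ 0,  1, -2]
e^{tA} =
  [exp(-2*t), -t*exp(-2*t), 0]
  [0, exp(-2*t), 0]
  [0, t*exp(-2*t), exp(-2*t)]

Strategy: write A = P · J · P⁻¹ where J is a Jordan canonical form, so e^{tA} = P · e^{tJ} · P⁻¹, and e^{tJ} can be computed block-by-block.

A has Jordan form
J =
  [-2,  1,  0]
  [ 0, -2,  0]
  [ 0,  0, -2]
(up to reordering of blocks).

Per-block formulas:
  For a 1×1 block at λ = -2: exp(t · [-2]) = [e^(-2t)].
  For a 2×2 Jordan block J_2(-2): exp(t · J_2(-2)) = e^(-2t)·(I + t·N), where N is the 2×2 nilpotent shift.

After assembling e^{tJ} and conjugating by P, we get:

e^{tA} =
  [exp(-2*t), -t*exp(-2*t), 0]
  [0, exp(-2*t), 0]
  [0, t*exp(-2*t), exp(-2*t)]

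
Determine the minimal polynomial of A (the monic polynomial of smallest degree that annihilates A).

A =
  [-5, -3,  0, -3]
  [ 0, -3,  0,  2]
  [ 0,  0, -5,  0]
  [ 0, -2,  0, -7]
x^2 + 10*x + 25

The characteristic polynomial is χ_A(x) = (x + 5)^4, so the eigenvalues are known. The minimal polynomial is
  m_A(x) = Π_λ (x − λ)^{k_λ}
where k_λ is the size of the *largest* Jordan block for λ (equivalently, the smallest k with (A − λI)^k v = 0 for every generalised eigenvector v of λ).

  λ = -5: largest Jordan block has size 2, contributing (x + 5)^2

So m_A(x) = (x + 5)^2 = x^2 + 10*x + 25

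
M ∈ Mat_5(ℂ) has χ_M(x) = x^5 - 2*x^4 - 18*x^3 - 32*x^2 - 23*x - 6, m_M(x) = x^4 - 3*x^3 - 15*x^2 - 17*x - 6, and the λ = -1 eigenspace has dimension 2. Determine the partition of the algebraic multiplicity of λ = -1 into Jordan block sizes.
Block sizes for λ = -1: [3, 1]

Step 1 — from the characteristic polynomial, algebraic multiplicity of λ = -1 is 4. From dim ker(M − (-1)·I) = 2, there are exactly 2 Jordan blocks for λ = -1.
Step 2 — from the minimal polynomial, the factor (x + 1)^3 tells us the largest block for λ = -1 has size 3.
Step 3 — with total size 4, 2 blocks, and largest block 3, the block sizes (in nonincreasing order) are [3, 1].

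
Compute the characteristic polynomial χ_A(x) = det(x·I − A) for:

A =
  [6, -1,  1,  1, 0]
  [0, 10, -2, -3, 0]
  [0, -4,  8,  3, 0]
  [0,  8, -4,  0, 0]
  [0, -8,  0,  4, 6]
x^5 - 30*x^4 + 360*x^3 - 2160*x^2 + 6480*x - 7776

Expanding det(x·I − A) (e.g. by cofactor expansion or by noting that A is similar to its Jordan form J, which has the same characteristic polynomial as A) gives
  χ_A(x) = x^5 - 30*x^4 + 360*x^3 - 2160*x^2 + 6480*x - 7776
which factors as (x - 6)^5. The eigenvalues (with algebraic multiplicities) are λ = 6 with multiplicity 5.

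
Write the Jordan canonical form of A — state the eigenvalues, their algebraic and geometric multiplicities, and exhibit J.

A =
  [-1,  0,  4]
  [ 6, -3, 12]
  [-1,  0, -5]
J_2(-3) ⊕ J_1(-3)

The characteristic polynomial is
  det(x·I − A) = x^3 + 9*x^2 + 27*x + 27 = (x + 3)^3

Eigenvalues and multiplicities (the geometric multiplicity of λ is n − rank(A − λI), which equals the number of Jordan blocks for λ):
  λ = -3: algebraic multiplicity = 3, geometric multiplicity = 2

Determining the block sizes for each eigenvalue:
  λ = -3: 2 blocks summing to 3 forces exactly one block of size 2 and the rest size 1 → block sizes [2, 1]

Assembling the blocks gives a Jordan form
J =
  [-3,  1,  0]
  [ 0, -3,  0]
  [ 0,  0, -3]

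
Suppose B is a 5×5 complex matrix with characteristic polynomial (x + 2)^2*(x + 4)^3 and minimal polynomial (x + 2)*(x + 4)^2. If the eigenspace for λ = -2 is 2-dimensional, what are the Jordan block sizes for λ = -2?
Block sizes for λ = -2: [1, 1]

Step 1 — from the characteristic polynomial, algebraic multiplicity of λ = -2 is 2. From dim ker(B − (-2)·I) = 2, there are exactly 2 Jordan blocks for λ = -2.
Step 2 — from the minimal polynomial, the factor (x + 2) tells us the largest block for λ = -2 has size 1.
Step 3 — with total size 2, 2 blocks, and largest block 1, the block sizes (in nonincreasing order) are [1, 1].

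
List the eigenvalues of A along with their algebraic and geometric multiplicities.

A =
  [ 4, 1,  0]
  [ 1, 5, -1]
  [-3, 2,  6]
λ = 5: alg = 3, geom = 1

Step 1 — factor the characteristic polynomial to read off the algebraic multiplicities:
  χ_A(x) = (x - 5)^3

Step 2 — compute geometric multiplicities via the rank-nullity identity g(λ) = n − rank(A − λI):
  rank(A − (5)·I) = 2, so dim ker(A − (5)·I) = n − 2 = 1

Summary:
  λ = 5: algebraic multiplicity = 3, geometric multiplicity = 1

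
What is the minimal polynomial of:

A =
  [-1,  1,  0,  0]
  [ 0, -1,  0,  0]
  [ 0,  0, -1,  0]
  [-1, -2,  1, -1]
x^3 + 3*x^2 + 3*x + 1

The characteristic polynomial is χ_A(x) = (x + 1)^4, so the eigenvalues are known. The minimal polynomial is
  m_A(x) = Π_λ (x − λ)^{k_λ}
where k_λ is the size of the *largest* Jordan block for λ (equivalently, the smallest k with (A − λI)^k v = 0 for every generalised eigenvector v of λ).

  λ = -1: largest Jordan block has size 3, contributing (x + 1)^3

So m_A(x) = (x + 1)^3 = x^3 + 3*x^2 + 3*x + 1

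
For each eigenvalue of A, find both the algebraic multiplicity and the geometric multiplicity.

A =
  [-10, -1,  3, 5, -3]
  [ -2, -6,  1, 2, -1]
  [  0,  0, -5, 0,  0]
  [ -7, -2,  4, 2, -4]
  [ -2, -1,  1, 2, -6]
λ = -5: alg = 5, geom = 3

Step 1 — factor the characteristic polynomial to read off the algebraic multiplicities:
  χ_A(x) = (x + 5)^5

Step 2 — compute geometric multiplicities via the rank-nullity identity g(λ) = n − rank(A − λI):
  rank(A − (-5)·I) = 2, so dim ker(A − (-5)·I) = n − 2 = 3

Summary:
  λ = -5: algebraic multiplicity = 5, geometric multiplicity = 3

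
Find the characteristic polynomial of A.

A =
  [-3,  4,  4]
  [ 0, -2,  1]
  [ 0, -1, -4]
x^3 + 9*x^2 + 27*x + 27

Expanding det(x·I − A) (e.g. by cofactor expansion or by noting that A is similar to its Jordan form J, which has the same characteristic polynomial as A) gives
  χ_A(x) = x^3 + 9*x^2 + 27*x + 27
which factors as (x + 3)^3. The eigenvalues (with algebraic multiplicities) are λ = -3 with multiplicity 3.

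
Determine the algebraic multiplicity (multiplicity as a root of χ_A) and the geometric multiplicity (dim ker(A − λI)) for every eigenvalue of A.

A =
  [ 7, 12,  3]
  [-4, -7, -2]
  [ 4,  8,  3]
λ = 1: alg = 3, geom = 2

Step 1 — factor the characteristic polynomial to read off the algebraic multiplicities:
  χ_A(x) = (x - 1)^3

Step 2 — compute geometric multiplicities via the rank-nullity identity g(λ) = n − rank(A − λI):
  rank(A − (1)·I) = 1, so dim ker(A − (1)·I) = n − 1 = 2

Summary:
  λ = 1: algebraic multiplicity = 3, geometric multiplicity = 2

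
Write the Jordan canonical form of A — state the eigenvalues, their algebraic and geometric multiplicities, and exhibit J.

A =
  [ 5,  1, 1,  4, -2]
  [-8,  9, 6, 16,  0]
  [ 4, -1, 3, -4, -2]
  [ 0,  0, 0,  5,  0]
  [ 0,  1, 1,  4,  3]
J_3(5) ⊕ J_1(5) ⊕ J_1(5)

The characteristic polynomial is
  det(x·I − A) = x^5 - 25*x^4 + 250*x^3 - 1250*x^2 + 3125*x - 3125 = (x - 5)^5

Eigenvalues and multiplicities (the geometric multiplicity of λ is n − rank(A − λI), which equals the number of Jordan blocks for λ):
  λ = 5: algebraic multiplicity = 5, geometric multiplicity = 3

Determining the block sizes for each eigenvalue:
  λ = 5: with am = 5 and gm = 3, the partition is not yet determined (e.g. several partitions of 5 into 3 parts exist). Let N = A − (5)·I. Computing rank(N^1) = 2, rank(N^2) = 1, rank(N^3) = 0; the number of blocks of size ≥ j is rank(N^{j−1}) − rank(N^j), giving [3, 1, 1]. So we have 1 block(s) of size 3, 2 block(s) of size 1 → block sizes [3, 1, 1]

Assembling the blocks gives a Jordan form
J =
  [5, 1, 0, 0, 0]
  [0, 5, 1, 0, 0]
  [0, 0, 5, 0, 0]
  [0, 0, 0, 5, 0]
  [0, 0, 0, 0, 5]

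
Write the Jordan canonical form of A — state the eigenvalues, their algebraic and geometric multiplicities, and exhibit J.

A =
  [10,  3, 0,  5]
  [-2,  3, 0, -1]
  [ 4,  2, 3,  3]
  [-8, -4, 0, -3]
J_2(3) ⊕ J_1(3) ⊕ J_1(4)

The characteristic polynomial is
  det(x·I − A) = x^4 - 13*x^3 + 63*x^2 - 135*x + 108 = (x - 4)*(x - 3)^3

Eigenvalues and multiplicities (the geometric multiplicity of λ is n − rank(A − λI), which equals the number of Jordan blocks for λ):
  λ = 3: algebraic multiplicity = 3, geometric multiplicity = 2
  λ = 4: algebraic multiplicity = 1, geometric multiplicity = 1

Determining the block sizes for each eigenvalue:
  λ = 3: 2 blocks summing to 3 forces exactly one block of size 2 and the rest size 1 → block sizes [2, 1]
  λ = 4: one block (gm = 1), so the single block has size am = 1 → block sizes [1]

Assembling the blocks gives a Jordan form
J =
  [3, 1, 0, 0]
  [0, 3, 0, 0]
  [0, 0, 3, 0]
  [0, 0, 0, 4]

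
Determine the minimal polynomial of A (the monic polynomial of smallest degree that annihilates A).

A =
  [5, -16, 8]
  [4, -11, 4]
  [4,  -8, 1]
x^2 + 2*x - 3

The characteristic polynomial is χ_A(x) = (x - 1)*(x + 3)^2, so the eigenvalues are known. The minimal polynomial is
  m_A(x) = Π_λ (x − λ)^{k_λ}
where k_λ is the size of the *largest* Jordan block for λ (equivalently, the smallest k with (A − λI)^k v = 0 for every generalised eigenvector v of λ).

  λ = -3: largest Jordan block has size 1, contributing (x + 3)
  λ = 1: largest Jordan block has size 1, contributing (x − 1)

So m_A(x) = (x - 1)*(x + 3) = x^2 + 2*x - 3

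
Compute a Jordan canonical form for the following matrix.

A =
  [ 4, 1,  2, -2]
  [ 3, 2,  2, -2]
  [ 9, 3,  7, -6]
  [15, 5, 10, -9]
J_2(1) ⊕ J_1(1) ⊕ J_1(1)

The characteristic polynomial is
  det(x·I − A) = x^4 - 4*x^3 + 6*x^2 - 4*x + 1 = (x - 1)^4

Eigenvalues and multiplicities (the geometric multiplicity of λ is n − rank(A − λI), which equals the number of Jordan blocks for λ):
  λ = 1: algebraic multiplicity = 4, geometric multiplicity = 3

Determining the block sizes for each eigenvalue:
  λ = 1: 3 blocks summing to 4 forces exactly one block of size 2 and the rest size 1 → block sizes [2, 1, 1]

Assembling the blocks gives a Jordan form
J =
  [1, 1, 0, 0]
  [0, 1, 0, 0]
  [0, 0, 1, 0]
  [0, 0, 0, 1]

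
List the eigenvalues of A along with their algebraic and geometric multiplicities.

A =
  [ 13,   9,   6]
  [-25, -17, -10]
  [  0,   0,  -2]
λ = -2: alg = 3, geom = 2

Step 1 — factor the characteristic polynomial to read off the algebraic multiplicities:
  χ_A(x) = (x + 2)^3

Step 2 — compute geometric multiplicities via the rank-nullity identity g(λ) = n − rank(A − λI):
  rank(A − (-2)·I) = 1, so dim ker(A − (-2)·I) = n − 1 = 2

Summary:
  λ = -2: algebraic multiplicity = 3, geometric multiplicity = 2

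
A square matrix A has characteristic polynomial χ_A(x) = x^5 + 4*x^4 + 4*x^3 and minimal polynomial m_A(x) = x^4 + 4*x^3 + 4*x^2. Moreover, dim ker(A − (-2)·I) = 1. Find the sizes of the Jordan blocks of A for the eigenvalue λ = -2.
Block sizes for λ = -2: [2]

Step 1 — from the characteristic polynomial, algebraic multiplicity of λ = -2 is 2. From dim ker(A − (-2)·I) = 1, there are exactly 1 Jordan blocks for λ = -2.
Step 2 — from the minimal polynomial, the factor (x + 2)^2 tells us the largest block for λ = -2 has size 2.
Step 3 — with total size 2, 1 blocks, and largest block 2, the block sizes (in nonincreasing order) are [2].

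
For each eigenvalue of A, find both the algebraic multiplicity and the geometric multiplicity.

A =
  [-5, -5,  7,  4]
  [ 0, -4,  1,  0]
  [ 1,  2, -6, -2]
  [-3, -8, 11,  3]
λ = -3: alg = 4, geom = 2

Step 1 — factor the characteristic polynomial to read off the algebraic multiplicities:
  χ_A(x) = (x + 3)^4

Step 2 — compute geometric multiplicities via the rank-nullity identity g(λ) = n − rank(A − λI):
  rank(A − (-3)·I) = 2, so dim ker(A − (-3)·I) = n − 2 = 2

Summary:
  λ = -3: algebraic multiplicity = 4, geometric multiplicity = 2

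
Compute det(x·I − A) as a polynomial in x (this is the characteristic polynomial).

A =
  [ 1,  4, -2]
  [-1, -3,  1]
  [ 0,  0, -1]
x^3 + 3*x^2 + 3*x + 1

Expanding det(x·I − A) (e.g. by cofactor expansion or by noting that A is similar to its Jordan form J, which has the same characteristic polynomial as A) gives
  χ_A(x) = x^3 + 3*x^2 + 3*x + 1
which factors as (x + 1)^3. The eigenvalues (with algebraic multiplicities) are λ = -1 with multiplicity 3.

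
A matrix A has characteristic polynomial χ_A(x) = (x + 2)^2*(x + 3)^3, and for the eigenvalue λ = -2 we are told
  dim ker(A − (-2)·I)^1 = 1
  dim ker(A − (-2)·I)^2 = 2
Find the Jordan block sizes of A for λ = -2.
Block sizes for λ = -2: [2]

From the dimensions of kernels of powers, the number of Jordan blocks of size at least j is d_j − d_{j−1} where d_j = dim ker(N^j) (with d_0 = 0). Computing the differences gives [1, 1].
The number of blocks of size exactly k is (#blocks of size ≥ k) − (#blocks of size ≥ k + 1), so the partition is: 1 block(s) of size 2.
In nonincreasing order the block sizes are [2].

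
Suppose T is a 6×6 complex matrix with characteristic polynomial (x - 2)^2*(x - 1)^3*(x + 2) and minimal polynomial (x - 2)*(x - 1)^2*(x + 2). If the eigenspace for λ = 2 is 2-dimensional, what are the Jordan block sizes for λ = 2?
Block sizes for λ = 2: [1, 1]

Step 1 — from the characteristic polynomial, algebraic multiplicity of λ = 2 is 2. From dim ker(T − (2)·I) = 2, there are exactly 2 Jordan blocks for λ = 2.
Step 2 — from the minimal polynomial, the factor (x − 2) tells us the largest block for λ = 2 has size 1.
Step 3 — with total size 2, 2 blocks, and largest block 1, the block sizes (in nonincreasing order) are [1, 1].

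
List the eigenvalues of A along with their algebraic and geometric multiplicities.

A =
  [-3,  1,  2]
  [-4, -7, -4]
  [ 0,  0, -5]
λ = -5: alg = 3, geom = 2

Step 1 — factor the characteristic polynomial to read off the algebraic multiplicities:
  χ_A(x) = (x + 5)^3

Step 2 — compute geometric multiplicities via the rank-nullity identity g(λ) = n − rank(A − λI):
  rank(A − (-5)·I) = 1, so dim ker(A − (-5)·I) = n − 1 = 2

Summary:
  λ = -5: algebraic multiplicity = 3, geometric multiplicity = 2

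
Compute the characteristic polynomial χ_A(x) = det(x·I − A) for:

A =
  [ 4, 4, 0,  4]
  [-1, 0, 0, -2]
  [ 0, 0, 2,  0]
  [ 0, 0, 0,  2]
x^4 - 8*x^3 + 24*x^2 - 32*x + 16

Expanding det(x·I − A) (e.g. by cofactor expansion or by noting that A is similar to its Jordan form J, which has the same characteristic polynomial as A) gives
  χ_A(x) = x^4 - 8*x^3 + 24*x^2 - 32*x + 16
which factors as (x - 2)^4. The eigenvalues (with algebraic multiplicities) are λ = 2 with multiplicity 4.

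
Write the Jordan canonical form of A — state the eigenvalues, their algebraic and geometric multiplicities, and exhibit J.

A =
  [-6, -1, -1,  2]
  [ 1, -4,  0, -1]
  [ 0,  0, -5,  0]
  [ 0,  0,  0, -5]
J_3(-5) ⊕ J_1(-5)

The characteristic polynomial is
  det(x·I − A) = x^4 + 20*x^3 + 150*x^2 + 500*x + 625 = (x + 5)^4

Eigenvalues and multiplicities (the geometric multiplicity of λ is n − rank(A − λI), which equals the number of Jordan blocks for λ):
  λ = -5: algebraic multiplicity = 4, geometric multiplicity = 2

Determining the block sizes for each eigenvalue:
  λ = -5: with am = 4 and gm = 2, the partition is not yet determined (e.g. several partitions of 4 into 2 parts exist). Let N = A − (-5)·I. Computing rank(N^1) = 2, rank(N^2) = 1, rank(N^3) = 0; the number of blocks of size ≥ j is rank(N^{j−1}) − rank(N^j), giving [2, 1, 1]. So we have 1 block(s) of size 3, 1 block(s) of size 1 → block sizes [3, 1]

Assembling the blocks gives a Jordan form
J =
  [-5,  1,  0,  0]
  [ 0, -5,  1,  0]
  [ 0,  0, -5,  0]
  [ 0,  0,  0, -5]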